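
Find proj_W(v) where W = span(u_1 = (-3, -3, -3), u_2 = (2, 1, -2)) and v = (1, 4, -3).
proj_W(v) = (37/13, 20/13, -31/13)

Set up U = [u_1 | ... | u_2] ∈ R^(3×2). The projector onto W = col(U) is P = U (U^T U)^(-1) U^T.
Compute U^T U =
  [27, -3]
  [-3, 9],
and U^T v = (-6, 12).
Solve U^T U · c = U^T v for the coefficients: c = (-1/13, 17/13). The projection is proj_W(v) = U c.
Check: (v - proj_W(v)) · u_1 = 0  (should be 0).
Check: (v - proj_W(v)) · u_2 = 0  (should be 0).
Result: proj_W(v) = (37/13, 20/13, -31/13).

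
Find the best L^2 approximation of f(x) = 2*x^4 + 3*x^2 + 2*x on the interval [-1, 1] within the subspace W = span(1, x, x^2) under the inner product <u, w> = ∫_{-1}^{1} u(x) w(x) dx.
g(x) = 33*x^2/7 + 2*x - 6/35

The best approximation g ∈ W is the orthogonal projection of f onto W. Writing g = a_0 + a_1 x + a_2 x^2, the coefficients solve the normal equations G · a = b where
  G_{ij} = <φ_i, φ_j> and b_i = <f, φ_i>, with φ_0 = 1, φ_1 = x, φ_2 = x^2.
G =
  [2, 0, 2/3]
  [0, 2/3, 0]
  [2/3, 0, 2/5],
b = (14/5, 4/3, 62/35).
Solving gives a_0 = -6/35, a_1 = 2, a_2 = 33/7, so
  g(x) = 33*x^2/7 + 2*x - 6/35.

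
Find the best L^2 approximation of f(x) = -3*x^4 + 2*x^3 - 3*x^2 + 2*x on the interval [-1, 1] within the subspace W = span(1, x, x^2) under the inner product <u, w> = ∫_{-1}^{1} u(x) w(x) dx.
g(x) = -39*x^2/7 + 16*x/5 + 9/35

The best approximation g ∈ W is the orthogonal projection of f onto W. Writing g = a_0 + a_1 x + a_2 x^2, the coefficients solve the normal equations G · a = b where
  G_{ij} = <φ_i, φ_j> and b_i = <f, φ_i>, with φ_0 = 1, φ_1 = x, φ_2 = x^2.
G =
  [2, 0, 2/3]
  [0, 2/3, 0]
  [2/3, 0, 2/5],
b = (-16/5, 32/15, -72/35).
Solving gives a_0 = 9/35, a_1 = 16/5, a_2 = -39/7, so
  g(x) = -39*x^2/7 + 16*x/5 + 9/35.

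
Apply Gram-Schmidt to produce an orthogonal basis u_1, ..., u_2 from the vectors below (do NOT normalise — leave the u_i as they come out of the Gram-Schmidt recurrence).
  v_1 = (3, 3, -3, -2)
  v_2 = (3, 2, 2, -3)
Orthogonal basis:
  u_1 = (3, 3, -3, -2)
  u_2 = (48/31, 17/31, 107/31, -63/31)

Apply the Gram-Schmidt recurrence
  u_1 = v_1
  u_i = v_i − Σ_{j<i} ((v_i · u_j) / (u_j · u_j)) · u_j.

Step by step this gives:
  u_1 = (3, 3, -3, -2)
  u_2 = (48/31, 17/31, 107/31, -63/31)

Orthogonality check:
  u_2 · u_1 = 0 (should be 0)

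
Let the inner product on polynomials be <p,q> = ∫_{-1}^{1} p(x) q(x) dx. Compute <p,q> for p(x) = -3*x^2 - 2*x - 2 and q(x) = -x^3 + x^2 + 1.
<p,q> = -116/15

Expand the product: p(x)·q(x) = 3*x^5 - x^4 - 5*x^2 - 2*x - 2.
∫_{-1}^{1} of each monomial x^k gives [2/(k+1) if k even, 0 if k odd]. Integrating term-by-term (or equivalently evaluating the antiderivative F(x) = x^6/2 - x^5/5 - 5*x^3/3 - x^2 - 2*x at the endpoints):
  F(1) − F(−1) = -131/30 − (101/30) = -116/15.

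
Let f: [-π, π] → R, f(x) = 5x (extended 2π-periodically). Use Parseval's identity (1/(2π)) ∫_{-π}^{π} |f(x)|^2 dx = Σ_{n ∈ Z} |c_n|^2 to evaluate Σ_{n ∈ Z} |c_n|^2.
Σ |c_n|^2 = 25π^2/3

Expand and integrate term by term over [-π, π]:
  ∫ (5x)^2 dx = 25·(2π^3/3); ∫ 2·5·(0)·x dx = 0 (odd integrand); ∫ 0^2 dx = 0·2π.
So (1/(2π)) ∫_{-π}^{π} (5x)^2 dx = 25π^2/3 + 0 = 25π^2/3.
Parseval ⇒ Σ |c_n|^2 = 25π^2/3.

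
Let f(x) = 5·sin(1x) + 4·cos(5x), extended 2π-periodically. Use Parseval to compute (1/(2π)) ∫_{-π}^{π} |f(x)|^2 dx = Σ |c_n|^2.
Σ |c_n|^2 = 41/2

Expand |f|^2 and use orthogonality of {sin(nx), cos(mx)} on [-π, π]:
  ∫_{-π}^{π} sin(nx)^2 dx = π, ∫ cos(mx)^2 dx = π, and cross terms integrate to 0.
So ∫_{-π}^{π} f(x)^2 dx = 5^2 · π + 4^2 · π = (25 + 16)π.
Divide by 2π: (25 + 16)/2 = 41/2.
By Parseval, this equals Σ |c_n|^2.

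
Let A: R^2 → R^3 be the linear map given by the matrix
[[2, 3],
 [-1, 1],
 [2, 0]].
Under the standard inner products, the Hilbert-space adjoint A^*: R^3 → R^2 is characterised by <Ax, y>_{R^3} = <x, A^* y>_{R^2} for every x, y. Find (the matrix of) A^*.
A^* = A^T =
[[2, -1, 2],
 [3, 1, 0]]

For real matrices with standard dot products, the defining identity <Ax, y> = <x, A^* y> gives (Ax)^T y = x^T (A^*) y, i.e. x^T A^T y = x^T (A^*) y. Since this holds for all x, y, we must have A^* = A^T. Therefore
A^* =
[[2, -1, 2],
 [3, 1, 0]].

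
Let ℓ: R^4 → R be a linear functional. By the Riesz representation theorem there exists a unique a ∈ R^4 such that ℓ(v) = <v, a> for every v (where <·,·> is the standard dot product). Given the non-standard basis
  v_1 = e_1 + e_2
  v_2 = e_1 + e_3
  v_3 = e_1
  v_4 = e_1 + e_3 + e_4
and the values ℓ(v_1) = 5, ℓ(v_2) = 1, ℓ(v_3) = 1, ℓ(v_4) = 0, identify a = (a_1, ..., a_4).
a = (1, 4, 0, -1)

Write a = (a_1, ..., a_4) in the standard basis. For each basis vector v_i, ℓ(v_i) = <v_i, a> is a linear equation in the a_j's. Collect the n equations into a matrix system V a = ℓ, where row i of V is v_i (expressed in the standard basis). Since V is invertible (lower-triangular with 1s on the diagonal, up to permutation), solve by back-substitution:
  V =
[[1, 1, 0, 0],
 [1, 0, 1, 0],
 [1, 0, 0, 0],
 [1, 0, 1, 1]]
  V a = (5, 1, 1, 0)
Solving gives a = (1, 4, 0, -1).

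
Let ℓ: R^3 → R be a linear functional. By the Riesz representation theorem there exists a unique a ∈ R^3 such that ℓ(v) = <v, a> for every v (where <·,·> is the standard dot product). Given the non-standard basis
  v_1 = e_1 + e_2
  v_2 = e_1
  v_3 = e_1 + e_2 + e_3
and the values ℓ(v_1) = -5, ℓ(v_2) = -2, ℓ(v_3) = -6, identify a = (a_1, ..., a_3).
a = (-2, -3, -1)

Write a = (a_1, ..., a_3) in the standard basis. For each basis vector v_i, ℓ(v_i) = <v_i, a> is a linear equation in the a_j's. Collect the n equations into a matrix system V a = ℓ, where row i of V is v_i (expressed in the standard basis). Since V is invertible (lower-triangular with 1s on the diagonal, up to permutation), solve by back-substitution:
  V =
[[1, 1, 0],
 [1, 0, 0],
 [1, 1, 1]]
  V a = (-5, -2, -6)
Solving gives a = (-2, -3, -1).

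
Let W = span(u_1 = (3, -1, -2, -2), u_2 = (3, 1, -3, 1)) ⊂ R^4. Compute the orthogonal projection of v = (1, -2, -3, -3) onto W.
proj_W(v) = (89/36, -167/108, -139/108, -295/108)

Set up U = [u_1 | ... | u_2] ∈ R^(4×2). The projector onto W = col(U) is P = U (U^T U)^(-1) U^T.
Compute U^T U =
  [18, 12]
  [12, 20],
and U^T v = (17, 7).
Solve U^T U · c = U^T v for the coefficients: c = (32/27, -13/36). The projection is proj_W(v) = U c.
Check: (v - proj_W(v)) · u_1 = 0  (should be 0).
Check: (v - proj_W(v)) · u_2 = 0  (should be 0).
Result: proj_W(v) = (89/36, -167/108, -139/108, -295/108).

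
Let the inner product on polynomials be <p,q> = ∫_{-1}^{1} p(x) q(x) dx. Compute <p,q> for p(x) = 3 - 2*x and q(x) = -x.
<p,q> = 4/3

Expand the product: p(x)·q(x) = 2*x^2 - 3*x.
∫_{-1}^{1} of each monomial x^k gives [2/(k+1) if k even, 0 if k odd]. Integrating term-by-term (or equivalently evaluating the antiderivative F(x) = 2*x^3/3 - 3*x^2/2 at the endpoints):
  F(1) − F(−1) = -5/6 − (-13/6) = 4/3.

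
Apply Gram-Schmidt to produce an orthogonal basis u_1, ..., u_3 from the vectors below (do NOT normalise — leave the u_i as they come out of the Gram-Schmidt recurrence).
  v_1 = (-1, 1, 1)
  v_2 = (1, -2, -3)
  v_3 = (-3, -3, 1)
Orthogonal basis:
  u_1 = (-1, 1, 1)
  u_2 = (-1, 0, -1)
  u_3 = (-5/3, -10/3, 5/3)

Apply the Gram-Schmidt recurrence
  u_1 = v_1
  u_i = v_i − Σ_{j<i} ((v_i · u_j) / (u_j · u_j)) · u_j.

Step by step this gives:
  u_1 = (-1, 1, 1)
  u_2 = (-1, 0, -1)
  u_3 = (-5/3, -10/3, 5/3)

Orthogonality check:
  u_2 · u_1 = 0 (should be 0)
  u_3 · u_1 = 0 (should be 0)
  u_3 · u_2 = 0 (should be 0)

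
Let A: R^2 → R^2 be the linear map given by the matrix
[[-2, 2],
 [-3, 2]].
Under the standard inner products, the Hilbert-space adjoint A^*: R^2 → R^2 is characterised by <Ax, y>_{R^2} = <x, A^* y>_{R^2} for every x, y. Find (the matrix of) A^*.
A^* = A^T =
[[-2, -3],
 [2, 2]]

For real matrices with standard dot products, the defining identity <Ax, y> = <x, A^* y> gives (Ax)^T y = x^T (A^*) y, i.e. x^T A^T y = x^T (A^*) y. Since this holds for all x, y, we must have A^* = A^T. Therefore
A^* =
[[-2, -3],
 [2, 2]].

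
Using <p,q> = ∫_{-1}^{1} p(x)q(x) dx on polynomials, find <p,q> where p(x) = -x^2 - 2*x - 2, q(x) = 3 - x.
<p,q> = -38/3

Expand the product: p(x)·q(x) = x^3 - x^2 - 4*x - 6.
∫_{-1}^{1} of each monomial x^k gives [2/(k+1) if k even, 0 if k odd]. Integrating term-by-term (or equivalently evaluating the antiderivative F(x) = x^4/4 - x^3/3 - 2*x^2 - 6*x at the endpoints):
  F(1) − F(−1) = -97/12 − (55/12) = -38/3.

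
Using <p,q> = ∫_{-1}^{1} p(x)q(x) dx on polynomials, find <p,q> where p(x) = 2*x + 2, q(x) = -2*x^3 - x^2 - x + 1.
<p,q> = -4/15

Expand the product: p(x)·q(x) = -4*x^4 - 6*x^3 - 4*x^2 + 2.
∫_{-1}^{1} of each monomial x^k gives [2/(k+1) if k even, 0 if k odd]. Integrating term-by-term (or equivalently evaluating the antiderivative F(x) = -4*x^5/5 - 3*x^4/2 - 4*x^3/3 + 2*x at the endpoints):
  F(1) − F(−1) = -49/30 − (-41/30) = -4/15.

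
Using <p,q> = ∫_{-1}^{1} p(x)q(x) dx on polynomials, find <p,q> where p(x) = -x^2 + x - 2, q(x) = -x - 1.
<p,q> = 4

Expand the product: p(x)·q(x) = x^3 + x + 2.
∫_{-1}^{1} of each monomial x^k gives [2/(k+1) if k even, 0 if k odd]. Integrating term-by-term (or equivalently evaluating the antiderivative F(x) = x^4/4 + x^2/2 + 2*x at the endpoints):
  F(1) − F(−1) = 11/4 − (-5/4) = 4.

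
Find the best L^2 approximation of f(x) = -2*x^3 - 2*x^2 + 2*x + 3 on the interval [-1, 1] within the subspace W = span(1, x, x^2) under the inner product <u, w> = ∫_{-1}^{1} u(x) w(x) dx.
g(x) = -2*x^2 + 4*x/5 + 3

The best approximation g ∈ W is the orthogonal projection of f onto W. Writing g = a_0 + a_1 x + a_2 x^2, the coefficients solve the normal equations G · a = b where
  G_{ij} = <φ_i, φ_j> and b_i = <f, φ_i>, with φ_0 = 1, φ_1 = x, φ_2 = x^2.
G =
  [2, 0, 2/3]
  [0, 2/3, 0]
  [2/3, 0, 2/5],
b = (14/3, 8/15, 6/5).
Solving gives a_0 = 3, a_1 = 4/5, a_2 = -2, so
  g(x) = -2*x^2 + 4*x/5 + 3.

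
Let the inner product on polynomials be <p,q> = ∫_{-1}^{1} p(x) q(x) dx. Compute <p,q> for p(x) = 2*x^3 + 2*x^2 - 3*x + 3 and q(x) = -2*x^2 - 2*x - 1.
<p,q> = -158/15

Expand the product: p(x)·q(x) = -4*x^5 - 8*x^4 - 2*x^2 - 3*x - 3.
∫_{-1}^{1} of each monomial x^k gives [2/(k+1) if k even, 0 if k odd]. Integrating term-by-term (or equivalently evaluating the antiderivative F(x) = -2*x^6/3 - 8*x^5/5 - 2*x^3/3 - 3*x^2/2 - 3*x at the endpoints):
  F(1) − F(−1) = -223/30 − (31/10) = -158/15.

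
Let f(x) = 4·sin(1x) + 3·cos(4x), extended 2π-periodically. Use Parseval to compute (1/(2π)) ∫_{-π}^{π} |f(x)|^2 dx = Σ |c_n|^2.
Σ |c_n|^2 = 25/2

Expand |f|^2 and use orthogonality of {sin(nx), cos(mx)} on [-π, π]:
  ∫_{-π}^{π} sin(nx)^2 dx = π, ∫ cos(mx)^2 dx = π, and cross terms integrate to 0.
So ∫_{-π}^{π} f(x)^2 dx = 4^2 · π + 3^2 · π = (16 + 9)π.
Divide by 2π: (16 + 9)/2 = 25/2.
By Parseval, this equals Σ |c_n|^2.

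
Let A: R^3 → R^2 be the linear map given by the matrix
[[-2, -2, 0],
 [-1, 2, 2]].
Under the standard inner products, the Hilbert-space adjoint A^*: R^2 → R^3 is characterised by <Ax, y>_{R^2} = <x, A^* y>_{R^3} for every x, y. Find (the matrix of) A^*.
A^* = A^T =
[[-2, -1],
 [-2, 2],
 [0, 2]]

For real matrices with standard dot products, the defining identity <Ax, y> = <x, A^* y> gives (Ax)^T y = x^T (A^*) y, i.e. x^T A^T y = x^T (A^*) y. Since this holds for all x, y, we must have A^* = A^T. Therefore
A^* =
[[-2, -1],
 [-2, 2],
 [0, 2]].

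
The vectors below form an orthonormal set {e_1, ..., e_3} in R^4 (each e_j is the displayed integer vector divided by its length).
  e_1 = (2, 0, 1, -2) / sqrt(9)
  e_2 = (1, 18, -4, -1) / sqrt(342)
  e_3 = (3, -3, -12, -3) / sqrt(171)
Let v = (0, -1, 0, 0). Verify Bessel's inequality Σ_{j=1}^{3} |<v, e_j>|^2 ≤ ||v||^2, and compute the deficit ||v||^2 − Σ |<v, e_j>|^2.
Σ |<v, e_j>|^2 = 1; ||v||^2 = 1; deficit = 0

Write each e_j = u_j / sqrt(<u_j, u_j>) where u_j is the displayed integer vector. Then <v, e_j> = <v, u_j> / sqrt(<u_j, u_j>), so |<v, e_j>|^2 = <v, u_j>^2 / <u_j, u_j>.
Coefficients: <v, e_1> = 0/sqrt(9), <v, e_2> = -18/sqrt(342), <v, e_3> = 3/sqrt(171).
Square and sum: Σ |<v, e_j>|^2 = 1.
Compute ||v||^2 = v·v = 1.
Deficit = 1 − 1 = 0 ≥ 0, confirming Bessel's inequality. (The deficit equals ||v − Σ <v,e_j> e_j||^2, the squared distance from v to span{e_j}.)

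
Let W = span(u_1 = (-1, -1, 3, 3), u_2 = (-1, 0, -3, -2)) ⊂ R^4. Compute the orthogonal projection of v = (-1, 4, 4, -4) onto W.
proj_W(v) = (31/14, 1, 9/14, -4/7)

Set up U = [u_1 | ... | u_2] ∈ R^(4×2). The projector onto W = col(U) is P = U (U^T U)^(-1) U^T.
Compute U^T U =
  [20, -14]
  [-14, 14],
and U^T v = (-3, -3).
Solve U^T U · c = U^T v for the coefficients: c = (-1, -17/14). The projection is proj_W(v) = U c.
Check: (v - proj_W(v)) · u_1 = 0  (should be 0).
Check: (v - proj_W(v)) · u_2 = 0  (should be 0).
Result: proj_W(v) = (31/14, 1, 9/14, -4/7).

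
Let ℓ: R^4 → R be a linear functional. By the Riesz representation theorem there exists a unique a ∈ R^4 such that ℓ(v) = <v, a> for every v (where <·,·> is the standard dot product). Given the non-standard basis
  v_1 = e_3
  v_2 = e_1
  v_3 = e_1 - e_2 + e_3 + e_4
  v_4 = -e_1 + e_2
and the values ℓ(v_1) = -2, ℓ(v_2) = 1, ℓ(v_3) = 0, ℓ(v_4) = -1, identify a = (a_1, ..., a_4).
a = (1, 0, -2, 1)

Write a = (a_1, ..., a_4) in the standard basis. For each basis vector v_i, ℓ(v_i) = <v_i, a> is a linear equation in the a_j's. Collect the n equations into a matrix system V a = ℓ, where row i of V is v_i (expressed in the standard basis). Since V is invertible (lower-triangular with 1s on the diagonal, up to permutation), solve by back-substitution:
  V =
[[0, 0, 1, 0],
 [1, 0, 0, 0],
 [1, -1, 1, 1],
 [-1, 1, 0, 0]]
  V a = (-2, 1, 0, -1)
Solving gives a = (1, 0, -2, 1).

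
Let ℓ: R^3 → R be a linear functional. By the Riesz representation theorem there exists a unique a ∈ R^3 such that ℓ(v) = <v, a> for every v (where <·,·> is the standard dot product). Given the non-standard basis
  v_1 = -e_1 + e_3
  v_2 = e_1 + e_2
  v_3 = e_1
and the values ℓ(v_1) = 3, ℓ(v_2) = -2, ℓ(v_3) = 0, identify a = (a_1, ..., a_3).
a = (0, -2, 3)

Write a = (a_1, ..., a_3) in the standard basis. For each basis vector v_i, ℓ(v_i) = <v_i, a> is a linear equation in the a_j's. Collect the n equations into a matrix system V a = ℓ, where row i of V is v_i (expressed in the standard basis). Since V is invertible (lower-triangular with 1s on the diagonal, up to permutation), solve by back-substitution:
  V =
[[-1, 0, 1],
 [1, 1, 0],
 [1, 0, 0]]
  V a = (3, -2, 0)
Solving gives a = (0, -2, 3).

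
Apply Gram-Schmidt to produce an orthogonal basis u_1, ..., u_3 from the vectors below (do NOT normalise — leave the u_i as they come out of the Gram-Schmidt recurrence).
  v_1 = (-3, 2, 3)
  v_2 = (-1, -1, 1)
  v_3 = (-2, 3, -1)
Orthogonal basis:
  u_1 = (-3, 2, 3)
  u_2 = (-5/11, -15/11, 5/11)
  u_3 = (-3/2, 0, -3/2)

Apply the Gram-Schmidt recurrence
  u_1 = v_1
  u_i = v_i − Σ_{j<i} ((v_i · u_j) / (u_j · u_j)) · u_j.

Step by step this gives:
  u_1 = (-3, 2, 3)
  u_2 = (-5/11, -15/11, 5/11)
  u_3 = (-3/2, 0, -3/2)

Orthogonality check:
  u_2 · u_1 = 0 (should be 0)
  u_3 · u_1 = 0 (should be 0)
  u_3 · u_2 = 0 (should be 0)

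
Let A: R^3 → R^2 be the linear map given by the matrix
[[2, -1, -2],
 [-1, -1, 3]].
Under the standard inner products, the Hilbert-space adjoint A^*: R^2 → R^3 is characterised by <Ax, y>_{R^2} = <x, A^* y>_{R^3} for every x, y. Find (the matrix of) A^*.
A^* = A^T =
[[2, -1],
 [-1, -1],
 [-2, 3]]

For real matrices with standard dot products, the defining identity <Ax, y> = <x, A^* y> gives (Ax)^T y = x^T (A^*) y, i.e. x^T A^T y = x^T (A^*) y. Since this holds for all x, y, we must have A^* = A^T. Therefore
A^* =
[[2, -1],
 [-1, -1],
 [-2, 3]].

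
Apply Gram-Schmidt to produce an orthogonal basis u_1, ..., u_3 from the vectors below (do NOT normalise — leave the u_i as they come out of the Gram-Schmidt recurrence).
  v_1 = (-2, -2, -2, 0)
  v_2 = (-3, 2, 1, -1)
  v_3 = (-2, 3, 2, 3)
Orthogonal basis:
  u_1 = (-2, -2, -2, 0)
  u_2 = (-3, 2, 1, -1)
  u_3 = (-4/5, 8/15, 4/15, 56/15)

Apply the Gram-Schmidt recurrence
  u_1 = v_1
  u_i = v_i − Σ_{j<i} ((v_i · u_j) / (u_j · u_j)) · u_j.

Step by step this gives:
  u_1 = (-2, -2, -2, 0)
  u_2 = (-3, 2, 1, -1)
  u_3 = (-4/5, 8/15, 4/15, 56/15)

Orthogonality check:
  u_2 · u_1 = 0 (should be 0)
  u_3 · u_1 = 0 (should be 0)
  u_3 · u_2 = 0 (should be 0)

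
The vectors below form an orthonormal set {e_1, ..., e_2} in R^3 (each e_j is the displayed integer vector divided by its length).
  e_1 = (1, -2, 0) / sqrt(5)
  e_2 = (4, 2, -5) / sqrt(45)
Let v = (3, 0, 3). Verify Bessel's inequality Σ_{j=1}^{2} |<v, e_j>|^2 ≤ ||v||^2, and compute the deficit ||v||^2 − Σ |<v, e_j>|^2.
Σ |<v, e_j>|^2 = 2; ||v||^2 = 18; deficit = 16

Write each e_j = u_j / sqrt(<u_j, u_j>) where u_j is the displayed integer vector. Then <v, e_j> = <v, u_j> / sqrt(<u_j, u_j>), so |<v, e_j>|^2 = <v, u_j>^2 / <u_j, u_j>.
Coefficients: <v, e_1> = 3/sqrt(5), <v, e_2> = -3/sqrt(45).
Square and sum: Σ |<v, e_j>|^2 = 2.
Compute ||v||^2 = v·v = 18.
Deficit = 18 − 2 = 16 ≥ 0, confirming Bessel's inequality. (The deficit equals ||v − Σ <v,e_j> e_j||^2, the squared distance from v to span{e_j}.)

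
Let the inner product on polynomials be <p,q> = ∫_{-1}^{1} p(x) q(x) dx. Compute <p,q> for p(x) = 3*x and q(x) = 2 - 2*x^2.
<p,q> = 0

Expand the product: p(x)·q(x) = -6*x^3 + 6*x.
∫_{-1}^{1} of each monomial x^k gives [2/(k+1) if k even, 0 if k odd]. Integrating term-by-term (or equivalently evaluating the antiderivative F(x) = -3*x^4/2 + 3*x^2 at the endpoints):
  F(1) − F(−1) = 3/2 − (3/2) = 0.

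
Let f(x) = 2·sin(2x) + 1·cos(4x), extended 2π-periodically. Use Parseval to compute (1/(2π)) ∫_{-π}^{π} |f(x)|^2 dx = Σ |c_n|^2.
Σ |c_n|^2 = 5/2

Expand |f|^2 and use orthogonality of {sin(nx), cos(mx)} on [-π, π]:
  ∫_{-π}^{π} sin(nx)^2 dx = π, ∫ cos(mx)^2 dx = π, and cross terms integrate to 0.
So ∫_{-π}^{π} f(x)^2 dx = 2^2 · π + 1^2 · π = (4 + 1)π.
Divide by 2π: (4 + 1)/2 = 5/2.
By Parseval, this equals Σ |c_n|^2.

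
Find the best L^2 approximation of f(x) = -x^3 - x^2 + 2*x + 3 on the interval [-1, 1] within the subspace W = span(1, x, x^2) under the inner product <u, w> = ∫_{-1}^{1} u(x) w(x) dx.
g(x) = -x^2 + 7*x/5 + 3

The best approximation g ∈ W is the orthogonal projection of f onto W. Writing g = a_0 + a_1 x + a_2 x^2, the coefficients solve the normal equations G · a = b where
  G_{ij} = <φ_i, φ_j> and b_i = <f, φ_i>, with φ_0 = 1, φ_1 = x, φ_2 = x^2.
G =
  [2, 0, 2/3]
  [0, 2/3, 0]
  [2/3, 0, 2/5],
b = (16/3, 14/15, 8/5).
Solving gives a_0 = 3, a_1 = 7/5, a_2 = -1, so
  g(x) = -x^2 + 7*x/5 + 3.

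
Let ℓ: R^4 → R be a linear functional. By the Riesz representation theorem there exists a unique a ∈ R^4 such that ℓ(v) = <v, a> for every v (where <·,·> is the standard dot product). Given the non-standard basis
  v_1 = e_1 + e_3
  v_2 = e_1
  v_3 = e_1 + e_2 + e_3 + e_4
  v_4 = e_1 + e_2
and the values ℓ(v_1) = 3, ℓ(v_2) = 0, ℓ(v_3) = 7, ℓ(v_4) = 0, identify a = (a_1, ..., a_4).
a = (0, 0, 3, 4)

Write a = (a_1, ..., a_4) in the standard basis. For each basis vector v_i, ℓ(v_i) = <v_i, a> is a linear equation in the a_j's. Collect the n equations into a matrix system V a = ℓ, where row i of V is v_i (expressed in the standard basis). Since V is invertible (lower-triangular with 1s on the diagonal, up to permutation), solve by back-substitution:
  V =
[[1, 0, 1, 0],
 [1, 0, 0, 0],
 [1, 1, 1, 1],
 [1, 1, 0, 0]]
  V a = (3, 0, 7, 0)
Solving gives a = (0, 0, 3, 4).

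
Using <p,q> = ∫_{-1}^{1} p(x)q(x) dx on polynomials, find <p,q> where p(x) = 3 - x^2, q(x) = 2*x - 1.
<p,q> = -16/3

Expand the product: p(x)·q(x) = -2*x^3 + x^2 + 6*x - 3.
∫_{-1}^{1} of each monomial x^k gives [2/(k+1) if k even, 0 if k odd]. Integrating term-by-term (or equivalently evaluating the antiderivative F(x) = -x^4/2 + x^3/3 + 3*x^2 - 3*x at the endpoints):
  F(1) − F(−1) = -1/6 − (31/6) = -16/3.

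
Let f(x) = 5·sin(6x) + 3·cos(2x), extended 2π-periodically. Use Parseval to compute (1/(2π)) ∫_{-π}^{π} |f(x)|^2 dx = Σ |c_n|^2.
Σ |c_n|^2 = 17

Expand |f|^2 and use orthogonality of {sin(nx), cos(mx)} on [-π, π]:
  ∫_{-π}^{π} sin(nx)^2 dx = π, ∫ cos(mx)^2 dx = π, and cross terms integrate to 0.
So ∫_{-π}^{π} f(x)^2 dx = 5^2 · π + 3^2 · π = (25 + 9)π.
Divide by 2π: (25 + 9)/2 = 17.
By Parseval, this equals Σ |c_n|^2.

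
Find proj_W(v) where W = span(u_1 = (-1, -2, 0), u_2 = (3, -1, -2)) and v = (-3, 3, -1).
proj_W(v) = (-107/69, 157/69, 106/69)

Set up U = [u_1 | ... | u_2] ∈ R^(3×2). The projector onto W = col(U) is P = U (U^T U)^(-1) U^T.
Compute U^T U =
  [5, -1]
  [-1, 14],
and U^T v = (-3, -10).
Solve U^T U · c = U^T v for the coefficients: c = (-52/69, -53/69). The projection is proj_W(v) = U c.
Check: (v - proj_W(v)) · u_1 = 0  (should be 0).
Check: (v - proj_W(v)) · u_2 = 0  (should be 0).
Result: proj_W(v) = (-107/69, 157/69, 106/69).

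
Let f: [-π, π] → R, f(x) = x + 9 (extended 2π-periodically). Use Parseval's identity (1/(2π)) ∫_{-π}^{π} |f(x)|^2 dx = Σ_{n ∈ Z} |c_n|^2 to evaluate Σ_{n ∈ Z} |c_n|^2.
Σ |c_n|^2 = π^2/3 + 81

Expand and integrate term by term over [-π, π]:
  ∫ (x)^2 dx = 1·(2π^3/3); ∫ 2·1·(9)·x dx = 0 (odd integrand); ∫ 9^2 dx = 81·2π.
So (1/(2π)) ∫_{-π}^{π} (x + 9)^2 dx = 1π^2/3 + 81 = π^2/3 + 81.
Parseval ⇒ Σ |c_n|^2 = π^2/3 + 81.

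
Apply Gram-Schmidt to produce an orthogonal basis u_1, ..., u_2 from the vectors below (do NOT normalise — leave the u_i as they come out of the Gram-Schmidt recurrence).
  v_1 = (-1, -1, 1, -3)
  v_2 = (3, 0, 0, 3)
Orthogonal basis:
  u_1 = (-1, -1, 1, -3)
  u_2 = (2, -1, 1, 0)

Apply the Gram-Schmidt recurrence
  u_1 = v_1
  u_i = v_i − Σ_{j<i} ((v_i · u_j) / (u_j · u_j)) · u_j.

Step by step this gives:
  u_1 = (-1, -1, 1, -3)
  u_2 = (2, -1, 1, 0)

Orthogonality check:
  u_2 · u_1 = 0 (should be 0)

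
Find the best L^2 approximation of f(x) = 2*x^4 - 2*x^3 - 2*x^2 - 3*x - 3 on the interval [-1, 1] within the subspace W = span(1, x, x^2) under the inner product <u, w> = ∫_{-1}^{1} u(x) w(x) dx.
g(x) = -2*x^2/7 - 21*x/5 - 111/35

The best approximation g ∈ W is the orthogonal projection of f onto W. Writing g = a_0 + a_1 x + a_2 x^2, the coefficients solve the normal equations G · a = b where
  G_{ij} = <φ_i, φ_j> and b_i = <f, φ_i>, with φ_0 = 1, φ_1 = x, φ_2 = x^2.
G =
  [2, 0, 2/3]
  [0, 2/3, 0]
  [2/3, 0, 2/5],
b = (-98/15, -14/5, -78/35).
Solving gives a_0 = -111/35, a_1 = -21/5, a_2 = -2/7, so
  g(x) = -2*x^2/7 - 21*x/5 - 111/35.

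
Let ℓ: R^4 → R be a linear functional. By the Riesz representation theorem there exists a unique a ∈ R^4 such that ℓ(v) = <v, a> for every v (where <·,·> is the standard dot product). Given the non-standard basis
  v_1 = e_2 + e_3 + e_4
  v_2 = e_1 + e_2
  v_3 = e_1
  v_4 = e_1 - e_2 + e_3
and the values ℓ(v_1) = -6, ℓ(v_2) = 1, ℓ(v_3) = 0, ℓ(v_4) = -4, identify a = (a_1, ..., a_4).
a = (0, 1, -3, -4)

Write a = (a_1, ..., a_4) in the standard basis. For each basis vector v_i, ℓ(v_i) = <v_i, a> is a linear equation in the a_j's. Collect the n equations into a matrix system V a = ℓ, where row i of V is v_i (expressed in the standard basis). Since V is invertible (lower-triangular with 1s on the diagonal, up to permutation), solve by back-substitution:
  V =
[[0, 1, 1, 1],
 [1, 1, 0, 0],
 [1, 0, 0, 0],
 [1, -1, 1, 0]]
  V a = (-6, 1, 0, -4)
Solving gives a = (0, 1, -3, -4).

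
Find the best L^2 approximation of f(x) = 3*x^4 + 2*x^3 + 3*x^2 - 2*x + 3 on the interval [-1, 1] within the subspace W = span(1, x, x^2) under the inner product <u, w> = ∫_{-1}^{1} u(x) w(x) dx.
g(x) = 39*x^2/7 - 4*x/5 + 96/35

The best approximation g ∈ W is the orthogonal projection of f onto W. Writing g = a_0 + a_1 x + a_2 x^2, the coefficients solve the normal equations G · a = b where
  G_{ij} = <φ_i, φ_j> and b_i = <f, φ_i>, with φ_0 = 1, φ_1 = x, φ_2 = x^2.
G =
  [2, 0, 2/3]
  [0, 2/3, 0]
  [2/3, 0, 2/5],
b = (46/5, -8/15, 142/35).
Solving gives a_0 = 96/35, a_1 = -4/5, a_2 = 39/7, so
  g(x) = 39*x^2/7 - 4*x/5 + 96/35.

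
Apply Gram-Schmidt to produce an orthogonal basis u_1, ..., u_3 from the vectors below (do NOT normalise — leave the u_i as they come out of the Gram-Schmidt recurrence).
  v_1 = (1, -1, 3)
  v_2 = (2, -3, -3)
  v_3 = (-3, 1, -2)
Orthogonal basis:
  u_1 = (1, -1, 3)
  u_2 = (26/11, -37/11, -21/11)
  u_3 = (-150/113, -225/226, 25/226)

Apply the Gram-Schmidt recurrence
  u_1 = v_1
  u_i = v_i − Σ_{j<i} ((v_i · u_j) / (u_j · u_j)) · u_j.

Step by step this gives:
  u_1 = (1, -1, 3)
  u_2 = (26/11, -37/11, -21/11)
  u_3 = (-150/113, -225/226, 25/226)

Orthogonality check:
  u_2 · u_1 = 0 (should be 0)
  u_3 · u_1 = 0 (should be 0)
  u_3 · u_2 = 0 (should be 0)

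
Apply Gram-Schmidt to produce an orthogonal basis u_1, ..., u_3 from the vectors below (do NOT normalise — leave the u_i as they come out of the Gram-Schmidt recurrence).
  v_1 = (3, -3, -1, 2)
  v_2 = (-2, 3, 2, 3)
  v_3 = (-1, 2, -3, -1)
Orthogonal basis:
  u_1 = (3, -3, -1, 2)
  u_2 = (-13/23, 36/23, 35/23, 91/23)
  u_3 = (-14/159, 70/53, -476/159, 98/159)

Apply the Gram-Schmidt recurrence
  u_1 = v_1
  u_i = v_i − Σ_{j<i} ((v_i · u_j) / (u_j · u_j)) · u_j.

Step by step this gives:
  u_1 = (3, -3, -1, 2)
  u_2 = (-13/23, 36/23, 35/23, 91/23)
  u_3 = (-14/159, 70/53, -476/159, 98/159)

Orthogonality check:
  u_2 · u_1 = 0 (should be 0)
  u_3 · u_1 = 0 (should be 0)
  u_3 · u_2 = 0 (should be 0)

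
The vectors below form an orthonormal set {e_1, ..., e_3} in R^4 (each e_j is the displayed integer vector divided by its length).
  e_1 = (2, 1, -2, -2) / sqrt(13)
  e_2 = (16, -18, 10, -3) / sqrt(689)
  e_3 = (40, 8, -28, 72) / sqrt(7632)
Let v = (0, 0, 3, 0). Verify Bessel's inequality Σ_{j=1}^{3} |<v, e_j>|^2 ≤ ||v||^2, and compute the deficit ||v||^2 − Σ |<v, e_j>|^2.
Σ |<v, e_j>|^2 = 5; ||v||^2 = 9; deficit = 4

Write each e_j = u_j / sqrt(<u_j, u_j>) where u_j is the displayed integer vector. Then <v, e_j> = <v, u_j> / sqrt(<u_j, u_j>), so |<v, e_j>|^2 = <v, u_j>^2 / <u_j, u_j>.
Coefficients: <v, e_1> = -6/sqrt(13), <v, e_2> = 30/sqrt(689), <v, e_3> = -84/sqrt(7632).
Square and sum: Σ |<v, e_j>|^2 = 5.
Compute ||v||^2 = v·v = 9.
Deficit = 9 − 5 = 4 ≥ 0, confirming Bessel's inequality. (The deficit equals ||v − Σ <v,e_j> e_j||^2, the squared distance from v to span{e_j}.)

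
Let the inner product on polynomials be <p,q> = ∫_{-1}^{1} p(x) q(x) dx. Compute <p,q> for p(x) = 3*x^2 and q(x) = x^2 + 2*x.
<p,q> = 6/5

Expand the product: p(x)·q(x) = 3*x^4 + 6*x^3.
∫_{-1}^{1} of each monomial x^k gives [2/(k+1) if k even, 0 if k odd]. Integrating term-by-term (or equivalently evaluating the antiderivative F(x) = 3*x^5/5 + 3*x^4/2 at the endpoints):
  F(1) − F(−1) = 21/10 − (9/10) = 6/5.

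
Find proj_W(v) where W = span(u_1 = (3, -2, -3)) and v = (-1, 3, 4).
proj_W(v) = (-63/22, 21/11, 63/22)

Set up U = [u_1 | ... | u_1] ∈ R^(3×1). The projector onto W = col(U) is P = U (U^T U)^(-1) U^T.
Compute U^T U =
  [22],
and U^T v = (-21).
Solve U^T U · c = U^T v for the coefficients: c = (-21/22). The projection is proj_W(v) = U c.
Check: (v - proj_W(v)) · u_1 = 0  (should be 0).
Result: proj_W(v) = (-63/22, 21/11, 63/22).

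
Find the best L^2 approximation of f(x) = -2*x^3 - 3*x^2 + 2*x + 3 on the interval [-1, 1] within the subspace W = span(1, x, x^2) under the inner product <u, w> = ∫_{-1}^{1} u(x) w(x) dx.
g(x) = -3*x^2 + 4*x/5 + 3

The best approximation g ∈ W is the orthogonal projection of f onto W. Writing g = a_0 + a_1 x + a_2 x^2, the coefficients solve the normal equations G · a = b where
  G_{ij} = <φ_i, φ_j> and b_i = <f, φ_i>, with φ_0 = 1, φ_1 = x, φ_2 = x^2.
G =
  [2, 0, 2/3]
  [0, 2/3, 0]
  [2/3, 0, 2/5],
b = (4, 8/15, 4/5).
Solving gives a_0 = 3, a_1 = 4/5, a_2 = -3, so
  g(x) = -3*x^2 + 4*x/5 + 3.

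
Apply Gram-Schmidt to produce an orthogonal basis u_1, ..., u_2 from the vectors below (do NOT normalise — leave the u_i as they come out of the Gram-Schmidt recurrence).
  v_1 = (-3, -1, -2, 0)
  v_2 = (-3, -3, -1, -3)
Orthogonal basis:
  u_1 = (-3, -1, -2, 0)
  u_2 = (0, -2, 1, -3)

Apply the Gram-Schmidt recurrence
  u_1 = v_1
  u_i = v_i − Σ_{j<i} ((v_i · u_j) / (u_j · u_j)) · u_j.

Step by step this gives:
  u_1 = (-3, -1, -2, 0)
  u_2 = (0, -2, 1, -3)

Orthogonality check:
  u_2 · u_1 = 0 (should be 0)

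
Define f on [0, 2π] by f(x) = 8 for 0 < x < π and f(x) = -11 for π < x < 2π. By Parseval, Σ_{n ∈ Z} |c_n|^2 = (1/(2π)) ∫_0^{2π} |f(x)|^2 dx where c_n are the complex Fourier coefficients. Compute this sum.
Σ |c_n|^2 = 185/2

Parseval equates the L^2 energy of f (normalised by 1/(2π)) with the ℓ^2 sum of its Fourier coefficients: (1/(2π)) ∫_0^{2π} |f|^2 = Σ |c_n|^2.
Compute the left side: (1/(2π)) [∫_0^π 8^2 dx + ∫_π^{2π} (-11)^2 dx] = (1/(2π)) · (64π + 121π) = (64 + 121)/2 = 185/2.
So Σ_{n ∈ Z} |c_n|^2 = 185/2.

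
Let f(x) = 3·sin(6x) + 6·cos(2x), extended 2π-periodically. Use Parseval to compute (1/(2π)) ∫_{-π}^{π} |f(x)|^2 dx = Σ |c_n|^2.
Σ |c_n|^2 = 45/2

Expand |f|^2 and use orthogonality of {sin(nx), cos(mx)} on [-π, π]:
  ∫_{-π}^{π} sin(nx)^2 dx = π, ∫ cos(mx)^2 dx = π, and cross terms integrate to 0.
So ∫_{-π}^{π} f(x)^2 dx = 3^2 · π + 6^2 · π = (9 + 36)π.
Divide by 2π: (9 + 36)/2 = 45/2.
By Parseval, this equals Σ |c_n|^2.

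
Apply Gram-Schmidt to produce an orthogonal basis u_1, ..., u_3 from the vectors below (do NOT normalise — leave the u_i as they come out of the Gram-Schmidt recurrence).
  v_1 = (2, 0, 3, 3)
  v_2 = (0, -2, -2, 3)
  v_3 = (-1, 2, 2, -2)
Orthogonal basis:
  u_1 = (2, 0, 3, 3)
  u_2 = (-3/11, -2, -53/22, 57/22)
  u_3 = (-381/365, 126/365, 102/365, 152/365)

Apply the Gram-Schmidt recurrence
  u_1 = v_1
  u_i = v_i − Σ_{j<i} ((v_i · u_j) / (u_j · u_j)) · u_j.

Step by step this gives:
  u_1 = (2, 0, 3, 3)
  u_2 = (-3/11, -2, -53/22, 57/22)
  u_3 = (-381/365, 126/365, 102/365, 152/365)

Orthogonality check:
  u_2 · u_1 = 0 (should be 0)
  u_3 · u_1 = 0 (should be 0)
  u_3 · u_2 = 0 (should be 0)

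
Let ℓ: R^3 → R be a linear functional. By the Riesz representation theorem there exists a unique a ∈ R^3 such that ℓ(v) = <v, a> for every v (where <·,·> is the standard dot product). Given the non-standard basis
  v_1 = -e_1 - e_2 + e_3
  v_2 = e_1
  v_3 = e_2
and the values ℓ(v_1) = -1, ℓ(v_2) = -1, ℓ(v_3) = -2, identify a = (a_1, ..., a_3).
a = (-1, -2, -4)

Write a = (a_1, ..., a_3) in the standard basis. For each basis vector v_i, ℓ(v_i) = <v_i, a> is a linear equation in the a_j's. Collect the n equations into a matrix system V a = ℓ, where row i of V is v_i (expressed in the standard basis). Since V is invertible (lower-triangular with 1s on the diagonal, up to permutation), solve by back-substitution:
  V =
[[-1, -1, 1],
 [1, 0, 0],
 [0, 1, 0]]
  V a = (-1, -1, -2)
Solving gives a = (-1, -2, -4).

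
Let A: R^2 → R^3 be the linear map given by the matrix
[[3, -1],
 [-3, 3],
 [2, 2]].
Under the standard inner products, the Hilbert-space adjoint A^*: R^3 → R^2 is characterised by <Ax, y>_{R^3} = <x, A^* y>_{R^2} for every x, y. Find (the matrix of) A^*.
A^* = A^T =
[[3, -3, 2],
 [-1, 3, 2]]

For real matrices with standard dot products, the defining identity <Ax, y> = <x, A^* y> gives (Ax)^T y = x^T (A^*) y, i.e. x^T A^T y = x^T (A^*) y. Since this holds for all x, y, we must have A^* = A^T. Therefore
A^* =
[[3, -3, 2],
 [-1, 3, 2]].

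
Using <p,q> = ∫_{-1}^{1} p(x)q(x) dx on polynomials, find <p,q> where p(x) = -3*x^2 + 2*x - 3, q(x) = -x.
<p,q> = -4/3

Expand the product: p(x)·q(x) = 3*x^3 - 2*x^2 + 3*x.
∫_{-1}^{1} of each monomial x^k gives [2/(k+1) if k even, 0 if k odd]. Integrating term-by-term (or equivalently evaluating the antiderivative F(x) = 3*x^4/4 - 2*x^3/3 + 3*x^2/2 at the endpoints):
  F(1) − F(−1) = 19/12 − (35/12) = -4/3.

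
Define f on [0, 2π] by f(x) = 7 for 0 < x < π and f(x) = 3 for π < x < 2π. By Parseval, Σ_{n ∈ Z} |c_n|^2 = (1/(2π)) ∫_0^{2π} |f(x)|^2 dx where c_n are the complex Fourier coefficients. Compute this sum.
Σ |c_n|^2 = 29

Parseval equates the L^2 energy of f (normalised by 1/(2π)) with the ℓ^2 sum of its Fourier coefficients: (1/(2π)) ∫_0^{2π} |f|^2 = Σ |c_n|^2.
Compute the left side: (1/(2π)) [∫_0^π 7^2 dx + ∫_π^{2π} 3^2 dx] = (1/(2π)) · (49π + 9π) = (49 + 9)/2 = 29.
So Σ_{n ∈ Z} |c_n|^2 = 29.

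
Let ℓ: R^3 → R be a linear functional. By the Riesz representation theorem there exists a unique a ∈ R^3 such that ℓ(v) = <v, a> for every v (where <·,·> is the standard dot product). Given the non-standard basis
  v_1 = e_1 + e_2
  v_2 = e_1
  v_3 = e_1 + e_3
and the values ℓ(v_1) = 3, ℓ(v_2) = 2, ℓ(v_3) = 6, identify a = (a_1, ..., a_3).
a = (2, 1, 4)

Write a = (a_1, ..., a_3) in the standard basis. For each basis vector v_i, ℓ(v_i) = <v_i, a> is a linear equation in the a_j's. Collect the n equations into a matrix system V a = ℓ, where row i of V is v_i (expressed in the standard basis). Since V is invertible (lower-triangular with 1s on the diagonal, up to permutation), solve by back-substitution:
  V =
[[1, 1, 0],
 [1, 0, 0],
 [1, 0, 1]]
  V a = (3, 2, 6)
Solving gives a = (2, 1, 4).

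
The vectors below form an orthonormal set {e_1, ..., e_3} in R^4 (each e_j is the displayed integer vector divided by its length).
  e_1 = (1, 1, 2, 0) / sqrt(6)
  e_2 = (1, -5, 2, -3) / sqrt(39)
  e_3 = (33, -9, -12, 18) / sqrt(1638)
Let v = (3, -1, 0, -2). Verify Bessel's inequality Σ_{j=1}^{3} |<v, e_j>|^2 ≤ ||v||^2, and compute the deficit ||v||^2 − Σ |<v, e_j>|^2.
Σ |<v, e_j>|^2 = 62/7; ||v||^2 = 14; deficit = 36/7

Write each e_j = u_j / sqrt(<u_j, u_j>) where u_j is the displayed integer vector. Then <v, e_j> = <v, u_j> / sqrt(<u_j, u_j>), so |<v, e_j>|^2 = <v, u_j>^2 / <u_j, u_j>.
Coefficients: <v, e_1> = 2/sqrt(6), <v, e_2> = 14/sqrt(39), <v, e_3> = 72/sqrt(1638).
Square and sum: Σ |<v, e_j>|^2 = 62/7.
Compute ||v||^2 = v·v = 14.
Deficit = 14 − 62/7 = 36/7 ≥ 0, confirming Bessel's inequality. (The deficit equals ||v − Σ <v,e_j> e_j||^2, the squared distance from v to span{e_j}.)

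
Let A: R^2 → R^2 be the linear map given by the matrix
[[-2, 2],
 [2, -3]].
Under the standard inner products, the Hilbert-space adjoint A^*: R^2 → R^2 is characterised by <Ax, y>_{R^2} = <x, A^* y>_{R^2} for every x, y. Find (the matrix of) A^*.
A^* = A^T =
[[-2, 2],
 [2, -3]]

For real matrices with standard dot products, the defining identity <Ax, y> = <x, A^* y> gives (Ax)^T y = x^T (A^*) y, i.e. x^T A^T y = x^T (A^*) y. Since this holds for all x, y, we must have A^* = A^T. Therefore
A^* =
[[-2, 2],
 [2, -3]].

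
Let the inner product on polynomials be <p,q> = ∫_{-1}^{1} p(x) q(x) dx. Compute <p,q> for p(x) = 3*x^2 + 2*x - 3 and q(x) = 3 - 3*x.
<p,q> = -16

Expand the product: p(x)·q(x) = -9*x^3 + 3*x^2 + 15*x - 9.
∫_{-1}^{1} of each monomial x^k gives [2/(k+1) if k even, 0 if k odd]. Integrating term-by-term (or equivalently evaluating the antiderivative F(x) = -9*x^4/4 + x^3 + 15*x^2/2 - 9*x at the endpoints):
  F(1) − F(−1) = -11/4 − (53/4) = -16.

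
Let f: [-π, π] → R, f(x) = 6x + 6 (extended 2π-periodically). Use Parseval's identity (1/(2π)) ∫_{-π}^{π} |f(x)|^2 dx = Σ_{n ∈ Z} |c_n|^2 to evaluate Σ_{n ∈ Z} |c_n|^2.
Σ |c_n|^2 = 12π^2 + 36

Expand and integrate term by term over [-π, π]:
  ∫ (6x)^2 dx = 36·(2π^3/3); ∫ 2·6·(6)·x dx = 0 (odd integrand); ∫ 6^2 dx = 36·2π.
So (1/(2π)) ∫_{-π}^{π} (6x + 6)^2 dx = 36π^2/3 + 36 = 12π^2 + 36.
Parseval ⇒ Σ |c_n|^2 = 12π^2 + 36.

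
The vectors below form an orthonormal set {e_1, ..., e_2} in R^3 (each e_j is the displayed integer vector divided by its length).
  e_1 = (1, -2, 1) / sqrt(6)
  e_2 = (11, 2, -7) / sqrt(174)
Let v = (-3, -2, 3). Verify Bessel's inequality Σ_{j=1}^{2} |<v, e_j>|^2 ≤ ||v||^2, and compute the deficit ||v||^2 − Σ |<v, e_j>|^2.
Σ |<v, e_j>|^2 = 22; ||v||^2 = 22; deficit = 0

Write each e_j = u_j / sqrt(<u_j, u_j>) where u_j is the displayed integer vector. Then <v, e_j> = <v, u_j> / sqrt(<u_j, u_j>), so |<v, e_j>|^2 = <v, u_j>^2 / <u_j, u_j>.
Coefficients: <v, e_1> = 4/sqrt(6), <v, e_2> = -58/sqrt(174).
Square and sum: Σ |<v, e_j>|^2 = 22.
Compute ||v||^2 = v·v = 22.
Deficit = 22 − 22 = 0 ≥ 0, confirming Bessel's inequality. (The deficit equals ||v − Σ <v,e_j> e_j||^2, the squared distance from v to span{e_j}.)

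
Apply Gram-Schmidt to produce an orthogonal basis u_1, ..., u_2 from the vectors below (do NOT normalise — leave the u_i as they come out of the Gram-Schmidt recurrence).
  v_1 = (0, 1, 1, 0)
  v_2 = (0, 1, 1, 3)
Orthogonal basis:
  u_1 = (0, 1, 1, 0)
  u_2 = (0, 0, 0, 3)

Apply the Gram-Schmidt recurrence
  u_1 = v_1
  u_i = v_i − Σ_{j<i} ((v_i · u_j) / (u_j · u_j)) · u_j.

Step by step this gives:
  u_1 = (0, 1, 1, 0)
  u_2 = (0, 0, 0, 3)

Orthogonality check:
  u_2 · u_1 = 0 (should be 0)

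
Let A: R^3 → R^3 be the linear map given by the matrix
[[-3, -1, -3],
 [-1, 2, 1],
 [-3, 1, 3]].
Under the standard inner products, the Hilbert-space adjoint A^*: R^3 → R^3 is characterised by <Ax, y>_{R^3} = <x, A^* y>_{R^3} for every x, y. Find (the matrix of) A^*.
A^* = A^T =
[[-3, -1, -3],
 [-1, 2, 1],
 [-3, 1, 3]]

For real matrices with standard dot products, the defining identity <Ax, y> = <x, A^* y> gives (Ax)^T y = x^T (A^*) y, i.e. x^T A^T y = x^T (A^*) y. Since this holds for all x, y, we must have A^* = A^T. Therefore
A^* =
[[-3, -1, -3],
 [-1, 2, 1],
 [-3, 1, 3]].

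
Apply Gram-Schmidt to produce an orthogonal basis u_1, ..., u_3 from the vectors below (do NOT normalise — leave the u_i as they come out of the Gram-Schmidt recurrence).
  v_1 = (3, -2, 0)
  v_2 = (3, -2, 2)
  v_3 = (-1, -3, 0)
Orthogonal basis:
  u_1 = (3, -2, 0)
  u_2 = (0, 0, 2)
  u_3 = (-22/13, -33/13, 0)

Apply the Gram-Schmidt recurrence
  u_1 = v_1
  u_i = v_i − Σ_{j<i} ((v_i · u_j) / (u_j · u_j)) · u_j.

Step by step this gives:
  u_1 = (3, -2, 0)
  u_2 = (0, 0, 2)
  u_3 = (-22/13, -33/13, 0)

Orthogonality check:
  u_2 · u_1 = 0 (should be 0)
  u_3 · u_1 = 0 (should be 0)
  u_3 · u_2 = 0 (should be 0)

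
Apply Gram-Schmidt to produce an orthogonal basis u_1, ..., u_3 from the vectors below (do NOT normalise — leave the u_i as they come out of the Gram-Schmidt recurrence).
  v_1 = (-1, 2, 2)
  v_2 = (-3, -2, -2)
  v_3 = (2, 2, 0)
Orthogonal basis:
  u_1 = (-1, 2, 2)
  u_2 = (-32/9, -8/9, -8/9)
  u_3 = (0, 1, -1)

Apply the Gram-Schmidt recurrence
  u_1 = v_1
  u_i = v_i − Σ_{j<i} ((v_i · u_j) / (u_j · u_j)) · u_j.

Step by step this gives:
  u_1 = (-1, 2, 2)
  u_2 = (-32/9, -8/9, -8/9)
  u_3 = (0, 1, -1)

Orthogonality check:
  u_2 · u_1 = 0 (should be 0)
  u_3 · u_1 = 0 (should be 0)
  u_3 · u_2 = 0 (should be 0)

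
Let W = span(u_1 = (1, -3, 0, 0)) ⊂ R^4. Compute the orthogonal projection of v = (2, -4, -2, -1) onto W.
proj_W(v) = (7/5, -21/5, 0, 0)

Set up U = [u_1 | ... | u_1] ∈ R^(4×1). The projector onto W = col(U) is P = U (U^T U)^(-1) U^T.
Compute U^T U =
  [10],
and U^T v = (14).
Solve U^T U · c = U^T v for the coefficients: c = (7/5). The projection is proj_W(v) = U c.
Check: (v - proj_W(v)) · u_1 = 0  (should be 0).
Result: proj_W(v) = (7/5, -21/5, 0, 0).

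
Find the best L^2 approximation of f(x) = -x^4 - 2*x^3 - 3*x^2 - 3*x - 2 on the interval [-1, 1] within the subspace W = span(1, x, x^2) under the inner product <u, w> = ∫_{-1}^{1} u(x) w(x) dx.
g(x) = -27*x^2/7 - 21*x/5 - 67/35

The best approximation g ∈ W is the orthogonal projection of f onto W. Writing g = a_0 + a_1 x + a_2 x^2, the coefficients solve the normal equations G · a = b where
  G_{ij} = <φ_i, φ_j> and b_i = <f, φ_i>, with φ_0 = 1, φ_1 = x, φ_2 = x^2.
G =
  [2, 0, 2/3]
  [0, 2/3, 0]
  [2/3, 0, 2/5],
b = (-32/5, -14/5, -296/105).
Solving gives a_0 = -67/35, a_1 = -21/5, a_2 = -27/7, so
  g(x) = -27*x^2/7 - 21*x/5 - 67/35.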